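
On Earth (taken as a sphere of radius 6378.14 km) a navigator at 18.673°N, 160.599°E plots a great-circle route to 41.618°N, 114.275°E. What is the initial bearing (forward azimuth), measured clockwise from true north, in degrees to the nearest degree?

311°

Δλ = -46.324° = -0.8085 rad.
y = sin Δλ · cos φ₂ = (-0.7233)(0.7476) = -0.5407
x = cos φ₁ sin φ₂ − sin φ₁ cos φ₂ cos Δλ = (0.9474)(0.6642) − (0.3202)(0.7476)(0.6906) = 0.4639
θ = atan2(y, x) = -49.37°; adding 360° gives 311°.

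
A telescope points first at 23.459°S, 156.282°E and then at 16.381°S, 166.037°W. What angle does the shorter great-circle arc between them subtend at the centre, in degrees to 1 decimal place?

36.0°

Let φ₁ = -0.4094 rad, φ₂ = -0.2859 rad, and Δλ = 0.6577 rad.
Haversine: a = sin²(Δφ/2) + cos φ₁ cos φ₂ sin²(Δλ/2) = 0.0038 + (0.9173)(0.9594)(0.1043) = 0.09559.
Central angle c = 2·arcsin(√a) = 0.62867 rad.
So the angular separation is 36.0°.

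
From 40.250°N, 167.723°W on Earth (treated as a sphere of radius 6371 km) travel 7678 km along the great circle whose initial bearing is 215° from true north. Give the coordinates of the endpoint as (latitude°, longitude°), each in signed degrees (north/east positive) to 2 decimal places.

Angular distance δ = d/R = 7678/6371 = 1.20515 rad; initial bearing θ = 3.7525 rad.
sin φ₂ = sin φ₁ cos δ + cos φ₁ sin δ cos θ = (0.6461)(0.3576) + (0.7632)(0.9339)(-0.8192) = -0.3528, so φ₂ = -20.66°.
Δλ = atan2(sin θ sin δ cos φ₁, cos δ − sin φ₁ sin φ₂) = atan2(-0.4088, 0.5855) = -34.923°.
λ₂ = -167.723° − 34.923° = -202.65° → 157.35° after wrapping to (−180°, 180°].

-20.66°, 157.35°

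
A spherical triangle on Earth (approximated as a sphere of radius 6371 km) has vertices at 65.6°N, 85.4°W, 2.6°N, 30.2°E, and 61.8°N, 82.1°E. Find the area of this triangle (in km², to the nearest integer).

28612588 km²

Side lengths (central angles): a = 1.2332, b = 0.9122, c = 1.7082 rad; semiperimeter s = 1.9268.
By l'Huilier's theorem, tan(E/4) = √[tan(s/2) tan((s−a)/2) tan((s−b)/2) tan((s−c)/2)], giving spherical excess E = 0.7049 rad.
Area = E·R² = 0.7049 × (6371)² ≈ 28612588 km².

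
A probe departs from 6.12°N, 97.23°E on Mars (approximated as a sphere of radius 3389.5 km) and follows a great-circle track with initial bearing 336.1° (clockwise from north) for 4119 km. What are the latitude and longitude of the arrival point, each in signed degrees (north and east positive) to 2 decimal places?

62.78°, 41.08°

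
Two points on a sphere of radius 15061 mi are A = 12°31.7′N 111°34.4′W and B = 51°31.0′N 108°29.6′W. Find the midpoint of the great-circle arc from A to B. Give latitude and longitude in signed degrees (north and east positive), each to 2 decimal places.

The central angle between A and B is δ = 0.6819 rad.
With f = 0.5, the slerp weights are sin((1−f)δ)/sin δ = 0.5305 and sin(fδ)/sin δ = 0.5305.
Weighted sum of the unit vectors: (0.5305)·(-0.3589,-0.9078,0.2169) + (0.5305)·(-0.1974,-0.5902,0.7828) = (-0.2951, -0.7947, 0.5304).
Converting back: φ = atan2(z, √(x²+y²)) = 32.03°, λ = atan2(y, x) = -110.37°.

32.03°, -110.37°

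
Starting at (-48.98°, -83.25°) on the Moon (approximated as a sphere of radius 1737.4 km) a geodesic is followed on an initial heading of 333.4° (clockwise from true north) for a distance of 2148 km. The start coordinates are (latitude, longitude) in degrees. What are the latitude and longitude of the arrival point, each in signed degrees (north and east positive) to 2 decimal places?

17.86°, -109.63°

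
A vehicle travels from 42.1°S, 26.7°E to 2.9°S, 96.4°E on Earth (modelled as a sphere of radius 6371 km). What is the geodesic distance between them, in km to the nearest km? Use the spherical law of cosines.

8126 km

In radians: φ₁ = -0.7348, φ₂ = -0.0506, Δλ = 69.700° = 1.2165 rad.
cos c = sin φ₁ sin φ₂ + cos φ₁ cos φ₂ cos Δλ = (-0.6704)(-0.0506) + (0.7420)(0.9987)(0.3469) = 0.29101,
so c = arccos(0.29101) = 1.27552 rad.
Distance = R·c = 6371 × 1.2755 ≈ 8126 km.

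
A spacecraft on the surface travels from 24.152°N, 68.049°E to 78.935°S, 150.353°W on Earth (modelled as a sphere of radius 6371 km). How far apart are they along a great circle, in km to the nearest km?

13633 km

With latitudes φ₁ = 24.152°, φ₂ = -78.935° and longitude difference Δλ = 141.598°:
cos c = sin φ₁ sin φ₂ + cos φ₁ cos φ₂ cos Δλ = (0.4092)(-0.9814) + (0.9125)(0.1919)(-0.7837) = -0.53879,
so c = arccos(-0.53879) = 2.13980 rad.
Distance = R·c = 6371 × 2.1398 ≈ 13633 km.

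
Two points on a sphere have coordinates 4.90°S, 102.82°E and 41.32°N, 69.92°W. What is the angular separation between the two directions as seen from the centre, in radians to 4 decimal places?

Let φ₁ = -0.0855 rad, φ₂ = 0.7212 rad, and Δλ = -3.0149 rad.
cos c = sin φ₁ sin φ₂ + cos φ₁ cos φ₂ cos Δλ = (-0.0854)(0.6603) + (0.9963)(0.7510)(-0.9920) = -0.79869,
so c = arccos(-0.79869) = 2.49591 rad.
So the angular separation is 2.4959 rad.

2.4959 rad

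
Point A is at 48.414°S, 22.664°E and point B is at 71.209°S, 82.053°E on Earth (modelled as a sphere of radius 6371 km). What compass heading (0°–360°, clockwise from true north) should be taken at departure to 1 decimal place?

Δλ = 59.389° = 1.0365 rad.
y = sin Δλ · cos φ₂ = (0.8606)(0.3221) = 0.2772
x = cos φ₁ sin φ₂ − sin φ₁ cos φ₂ cos Δλ = (0.6637)(-0.9467) − (-0.7480)(0.3221)(0.5092) = -0.5057
θ = atan2(y, x) = 151.27°, so the bearing is 151.3°.

151.3°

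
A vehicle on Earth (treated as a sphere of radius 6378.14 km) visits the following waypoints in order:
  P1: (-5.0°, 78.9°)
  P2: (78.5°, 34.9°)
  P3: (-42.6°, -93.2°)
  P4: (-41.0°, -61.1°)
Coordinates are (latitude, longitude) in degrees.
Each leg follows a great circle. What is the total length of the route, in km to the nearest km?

27771 km

Leg P1→P2: central angle 1.5133 rad, distance 9652.1 km.
Leg P2→P3: central angle 2.4247 rad, distance 15465.0 km.
Leg P3→P4: central angle 0.4161 rad, distance 2653.8 km.
Total: 9652.1 + 15465.0 + 2653.8 ≈ 27771 km.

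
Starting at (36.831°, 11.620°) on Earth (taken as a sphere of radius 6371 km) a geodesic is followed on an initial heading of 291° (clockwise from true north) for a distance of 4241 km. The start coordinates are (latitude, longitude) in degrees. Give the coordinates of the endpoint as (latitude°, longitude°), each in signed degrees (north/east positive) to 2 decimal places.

40.44°, -37.63°

Angular distance δ = d/R = 4241/6371 = 0.66567 rad; initial bearing θ = 5.0789 rad.
sin φ₂ = sin φ₁ cos δ + cos φ₁ sin δ cos θ = (0.5995)(0.7865) + (0.8004)(0.6176)(0.3584) = 0.6486, so φ₂ = 40.44°.
Δλ = atan2(sin θ sin δ cos φ₁, cos δ − sin φ₁ sin φ₂) = atan2(-0.4615, 0.3977) = -49.247°.
λ₂ = 11.620° − 49.247° = -37.63°.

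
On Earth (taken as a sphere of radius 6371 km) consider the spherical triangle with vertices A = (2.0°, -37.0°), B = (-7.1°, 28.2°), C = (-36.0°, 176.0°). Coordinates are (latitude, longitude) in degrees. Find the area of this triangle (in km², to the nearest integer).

Side lengths (central angles): a = 2.2227, b = 2.3442, c = 1.1465 rad; semiperimeter s = 2.8567.
By l'Huilier's theorem, tan(E/4) = √[tan(s/2) tan((s−a)/2) tan((s−b)/2) tan((s−c)/2)], giving spherical excess E = 2.7717 rad.
Area = E·R² = 2.7717 × (6371)² ≈ 112502616 km².

112502616 km²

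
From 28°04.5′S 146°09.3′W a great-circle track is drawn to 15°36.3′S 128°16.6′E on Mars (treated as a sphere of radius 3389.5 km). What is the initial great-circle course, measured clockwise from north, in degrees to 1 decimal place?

258.1°

With φ₁ = -0.4900, φ₂ = -0.2724, Δλ = -1.4934 rad, the forward-azimuth formula gives
θ = atan2( sin Δλ cos φ₂ , cos φ₁ sin φ₂ − sin φ₁ cos φ₂ cos Δλ ) = atan2(-0.9603, -0.2023) = -101.90°.
Adding 360° brings this into [0°, 360°): 258.1°.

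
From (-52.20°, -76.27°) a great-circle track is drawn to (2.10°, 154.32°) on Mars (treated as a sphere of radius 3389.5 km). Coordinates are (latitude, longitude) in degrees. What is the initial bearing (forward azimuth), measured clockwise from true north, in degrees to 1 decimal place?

238.2°

With φ₁ = -0.9111, φ₂ = 0.0367, Δλ = -2.2586 rad, the forward-azimuth formula gives
θ = atan2( sin Δλ cos φ₂ , cos φ₁ sin φ₂ − sin φ₁ cos φ₂ cos Δλ ) = atan2(-0.7721, -0.4788) = -121.81°.
Adding 360° brings this into [0°, 360°): 238.2°.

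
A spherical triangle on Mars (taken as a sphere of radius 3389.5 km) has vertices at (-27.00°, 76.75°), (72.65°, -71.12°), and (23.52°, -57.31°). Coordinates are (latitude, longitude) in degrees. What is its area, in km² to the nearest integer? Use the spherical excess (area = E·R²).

25377298 km²

Side lengths (central angles): a = 0.8679, b = 2.4178, c = 2.2894 rad; semiperimeter s = 2.7876.
By l'Huilier's theorem, tan(E/4) = √[tan(s/2) tan((s−a)/2) tan((s−b)/2) tan((s−c)/2)], giving spherical excess E = 2.2089 rad.
Area = E·R² = 2.2089 × (3389.5)² ≈ 25377298 km².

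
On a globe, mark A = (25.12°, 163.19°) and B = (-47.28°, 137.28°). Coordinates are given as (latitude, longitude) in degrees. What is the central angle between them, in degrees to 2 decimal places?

With latitudes φ₁ = 25.120°, φ₂ = -47.280° and longitude difference Δλ = -25.910°:
cos c = sin φ₁ sin φ₂ + cos φ₁ cos φ₂ cos Δλ = (0.4245)(-0.7347) + (0.9054)(0.6784)(0.8995) = 0.24063,
so c = arccos(0.24063) = 1.32779 rad.
So the angular separation is 76.08°.

76.08°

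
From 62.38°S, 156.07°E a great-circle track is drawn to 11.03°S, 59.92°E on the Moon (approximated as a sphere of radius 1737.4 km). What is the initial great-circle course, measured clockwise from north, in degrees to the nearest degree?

Δλ = -96.150° = -1.6781 rad.
y = sin Δλ · cos φ₂ = (-0.9942)(0.9815) = -0.9759
x = cos φ₁ sin φ₂ − sin φ₁ cos φ₂ cos Δλ = (0.4636)(-0.1913) − (-0.8860)(0.9815)(-0.1071) = -0.1819
θ = atan2(y, x) = -100.56°; adding 360° gives 259°.

259°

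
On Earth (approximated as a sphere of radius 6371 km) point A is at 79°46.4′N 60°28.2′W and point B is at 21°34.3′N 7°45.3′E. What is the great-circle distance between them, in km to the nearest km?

Let φ₁ = 1.3923 rad, φ₂ = 0.3765 rad, and Δλ = 1.1908 rad.
Haversine: a = sin²(Δφ/2) + cos φ₁ cos φ₂ sin²(Δλ/2) = 0.2365 + (0.1775)(0.9300)(0.3145) = 0.28846.
Central angle c = 2·arcsin(√a) = 1.13396 rad.
Distance = R·c = 6371 × 1.1340 ≈ 7224 km.

7224 km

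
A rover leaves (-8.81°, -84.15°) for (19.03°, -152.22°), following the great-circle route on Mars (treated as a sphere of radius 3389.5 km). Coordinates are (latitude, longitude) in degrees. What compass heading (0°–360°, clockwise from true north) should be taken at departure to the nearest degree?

293°

With φ₁ = -0.1538, φ₂ = 0.3321, Δλ = -1.1880 rad, the forward-azimuth formula gives
θ = atan2( sin Δλ cos φ₂ , cos φ₁ sin φ₂ − sin φ₁ cos φ₂ cos Δλ ) = atan2(-0.8769, 0.3763) = -66.78°.
Adding 360° brings this into [0°, 360°): 293°.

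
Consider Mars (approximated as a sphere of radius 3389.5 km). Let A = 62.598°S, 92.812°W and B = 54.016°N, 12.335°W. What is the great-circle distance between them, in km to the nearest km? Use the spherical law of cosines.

7830 km

Let φ₁ = -1.0925 rad, φ₂ = 0.9428 rad, and Δλ = 1.4046 rad.
cos c = sin φ₁ sin φ₂ + cos φ₁ cos φ₂ cos Δλ = (-0.8878)(0.8092) + (0.4602)(0.5876)(0.1654) = -0.67365,
so c = arccos(-0.67365) = 2.30994 rad.
Distance = R·c = 3389.5 × 2.3099 ≈ 7830 km.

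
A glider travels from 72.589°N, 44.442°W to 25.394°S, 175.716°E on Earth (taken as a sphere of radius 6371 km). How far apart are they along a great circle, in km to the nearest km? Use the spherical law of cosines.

14234 km

Let φ₁ = 1.2669 rad, φ₂ = -0.4432 rad, and Δλ = -2.4407 rad.
cos c = sin φ₁ sin φ₂ + cos φ₁ cos φ₂ cos Δλ = (0.9542)(-0.4288) + (0.2992)(0.9034)(-0.7643) = -0.61578,
so c = arccos(-0.61578) = 2.23418 rad.
Distance = R·c = 6371 × 2.2342 ≈ 14234 km.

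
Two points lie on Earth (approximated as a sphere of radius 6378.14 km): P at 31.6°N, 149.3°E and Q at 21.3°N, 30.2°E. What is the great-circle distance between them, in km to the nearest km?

Let φ₁ = 0.5515 rad, φ₂ = 0.3718 rad, and Δλ = -2.0787 rad.
cos c = sin φ₁ sin φ₂ + cos φ₁ cos φ₂ cos Δλ = (0.5240)(0.3633) + (0.8517)(0.9317)(-0.4863) = -0.19559,
so c = arccos(-0.19559) = 1.76766 rad.
Distance = R·c = 6378.14 × 1.7677 ≈ 11274 km.

11274 km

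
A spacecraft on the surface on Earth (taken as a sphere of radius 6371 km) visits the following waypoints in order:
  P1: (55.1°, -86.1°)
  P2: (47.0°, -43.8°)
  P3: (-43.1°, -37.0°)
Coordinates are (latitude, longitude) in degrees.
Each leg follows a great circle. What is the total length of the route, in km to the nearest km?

13079 km

Leg P1→P2: central angle 0.4769 rad, distance 3038.3 km.
Leg P2→P3: central angle 1.5760 rad, distance 10041.0 km.
Total: 3038.3 + 10041.0 ≈ 13079 km.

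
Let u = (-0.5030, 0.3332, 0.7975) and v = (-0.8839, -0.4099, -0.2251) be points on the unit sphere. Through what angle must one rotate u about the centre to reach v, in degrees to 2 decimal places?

u·v = 0.1285; |u| = 1.0000, |v| = 1.0000.
cos θ = (u·v)/(|u||v|) = 0.1285, so θ = 82.62°.

82.62°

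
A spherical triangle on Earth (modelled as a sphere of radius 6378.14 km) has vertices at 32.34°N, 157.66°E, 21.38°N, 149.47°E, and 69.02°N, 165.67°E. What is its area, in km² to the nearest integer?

1664648 km²

Side lengths (central angles): a = 0.8492, b = 0.6451, c = 0.2297 rad; semiperimeter s = 0.8620.
By l'Huilier's theorem, tan(E/4) = √[tan(s/2) tan((s−a)/2) tan((s−b)/2) tan((s−c)/2)], giving spherical excess E = 0.0409 rad.
Area = E·R² = 0.0409 × (6378.14)² ≈ 1664648 km².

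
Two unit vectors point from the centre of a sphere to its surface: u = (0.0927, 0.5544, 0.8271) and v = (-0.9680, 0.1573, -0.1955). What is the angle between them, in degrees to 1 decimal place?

99.5°

u·v = -0.1642; |u| = 1.0000, |v| = 1.0000.
cos θ = (u·v)/(|u||v|) = -0.1642, so θ = 99.5°.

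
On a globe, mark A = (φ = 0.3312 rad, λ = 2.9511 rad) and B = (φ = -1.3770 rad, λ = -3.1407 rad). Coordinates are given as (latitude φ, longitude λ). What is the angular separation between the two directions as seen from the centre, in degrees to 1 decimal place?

98.1°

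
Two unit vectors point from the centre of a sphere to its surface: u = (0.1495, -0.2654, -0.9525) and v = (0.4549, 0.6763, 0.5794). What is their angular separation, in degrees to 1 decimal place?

131.6°

u·v = -0.6634; |u| = 1.0000, |v| = 1.0000.
cos θ = (u·v)/(|u||v|) = -0.6633, so θ = 131.6°.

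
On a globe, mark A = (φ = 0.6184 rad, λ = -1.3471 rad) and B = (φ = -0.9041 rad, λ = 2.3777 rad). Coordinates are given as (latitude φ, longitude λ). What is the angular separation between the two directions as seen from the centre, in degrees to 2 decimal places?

151.18°

With latitudes φ₁ = 35.432°, φ₂ = -51.801° and longitude difference Δλ = -146.585°:
cos c = sin φ₁ sin φ₂ + cos φ₁ cos φ₂ cos Δλ = (0.5797)(-0.7859) + (0.8148)(0.6184)(-0.8347) = -0.87618,
so c = arccos(-0.87618) = 2.63866 rad.
So the angular separation is 151.18°.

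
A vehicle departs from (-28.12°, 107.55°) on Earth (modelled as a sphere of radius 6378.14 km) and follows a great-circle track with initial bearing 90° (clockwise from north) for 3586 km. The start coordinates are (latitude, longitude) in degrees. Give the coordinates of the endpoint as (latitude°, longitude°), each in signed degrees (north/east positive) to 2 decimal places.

Angular distance δ = d/R = 3586/6378.14 = 0.56223 rad; initial bearing θ = 1.5708 rad.
sin φ₂ = sin φ₁ cos δ + cos φ₁ sin δ cos θ = (-0.4713)(0.8461) + (0.8820)(0.5331)(0.0000) = -0.3988, so φ₂ = -23.50°.
Δλ = atan2(sin θ sin δ cos φ₁, cos δ − sin φ₁ sin φ₂) = atan2(0.4702, 0.6581) = 35.542°.
λ₂ = 107.550° + 35.542° = 143.09°.

-23.50°, 143.09°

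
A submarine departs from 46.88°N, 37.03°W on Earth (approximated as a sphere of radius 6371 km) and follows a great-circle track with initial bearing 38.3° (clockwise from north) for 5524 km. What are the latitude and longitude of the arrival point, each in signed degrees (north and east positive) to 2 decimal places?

Angular distance δ = d/R = 5524/6371 = 0.86705 rad; initial bearing θ = 0.6685 rad.
sin φ₂ = sin φ₁ cos δ + cos φ₁ sin δ cos θ = (0.7299)(0.6471) + (0.6835)(0.7624)(0.7848) = 0.8813, so φ₂ = 61.80°.
Δλ = atan2(sin θ sin δ cos φ₁, cos δ − sin φ₁ sin φ₂) = atan2(0.3230, 0.0038) = 89.326°.
λ₂ = -37.030° + 89.326° = 52.30°.

61.80°, 52.30°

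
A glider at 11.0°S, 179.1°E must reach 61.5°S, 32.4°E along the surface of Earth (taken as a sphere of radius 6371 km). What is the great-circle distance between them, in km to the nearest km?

11446 km

In radians: φ₁ = -0.1920, φ₂ = -1.0734, Δλ = -146.700° = -2.5604 rad.
cos c = sin φ₁ sin φ₂ + cos φ₁ cos φ₂ cos Δλ = (-0.1908)(-0.8788) + (0.9816)(0.4772)(-0.8358) = -0.22380,
so c = arccos(-0.22380) = 1.79651 rad.
Distance = R·c = 6371 × 1.7965 ≈ 11446 km.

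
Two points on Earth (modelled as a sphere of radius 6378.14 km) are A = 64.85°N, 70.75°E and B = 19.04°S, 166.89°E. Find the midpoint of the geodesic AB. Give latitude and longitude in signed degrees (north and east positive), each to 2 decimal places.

30.22°, 141.74°

Central angle δ = 1.9159 rad. Interpolating on the sphere with fraction f = 0.5:
P = [sin((1−f)δ)·A + sin(fδ)·B] / sin δ = 0.8693·A + 0.8693·B in Cartesian coordinates,
giving P = (-0.6785, 0.5351, 0.5033), i.e. latitude 30.22°, longitude 141.74°.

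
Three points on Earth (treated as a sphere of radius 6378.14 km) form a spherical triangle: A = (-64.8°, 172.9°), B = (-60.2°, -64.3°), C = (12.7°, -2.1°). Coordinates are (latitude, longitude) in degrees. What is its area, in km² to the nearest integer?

27242352 km²

Side lengths (central angles): a = 1.5355, b = 2.2303, c = 0.8358 rad; semiperimeter s = 2.3008.
By l'Huilier's theorem, tan(E/4) = √[tan(s/2) tan((s−a)/2) tan((s−b)/2) tan((s−c)/2)], giving spherical excess E = 0.6697 rad.
Area = E·R² = 0.6697 × (6378.14)² ≈ 27242352 km².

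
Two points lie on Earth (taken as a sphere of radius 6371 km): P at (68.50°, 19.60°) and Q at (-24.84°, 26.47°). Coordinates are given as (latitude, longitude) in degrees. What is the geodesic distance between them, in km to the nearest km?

Let φ₁ = 1.1956 rad, φ₂ = -0.4335 rad, and Δλ = 0.1199 rad.
Haversine: a = sin²(Δφ/2) + cos φ₁ cos φ₂ sin²(Δλ/2) = 0.5291 + (0.3665)(0.9075)(0.0036) = 0.53032.
Central angle c = 2·arcsin(√a) = 1.63148 rad.
Distance = R·c = 6371 × 1.6315 ≈ 10394 km.

10394 km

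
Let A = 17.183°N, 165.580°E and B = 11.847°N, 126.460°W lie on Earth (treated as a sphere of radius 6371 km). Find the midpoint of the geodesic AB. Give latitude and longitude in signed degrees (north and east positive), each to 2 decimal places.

17.34°, -159.97°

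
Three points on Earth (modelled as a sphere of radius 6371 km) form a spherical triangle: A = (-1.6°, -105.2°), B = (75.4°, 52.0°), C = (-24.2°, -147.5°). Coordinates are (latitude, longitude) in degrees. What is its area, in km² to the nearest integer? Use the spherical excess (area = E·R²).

Side lengths (central angles): a = 2.2312, b = 0.8151, c = 1.8331 rad; semiperimeter s = 2.4397.
By l'Huilier's theorem, tan(E/4) = √[tan(s/2) tan((s−a)/2) tan((s−b)/2) tan((s−c)/2)], giving spherical excess E = 1.1922 rad.
Area = E·R² = 1.1922 × (6371)² ≈ 48392291 km².

48392291 km²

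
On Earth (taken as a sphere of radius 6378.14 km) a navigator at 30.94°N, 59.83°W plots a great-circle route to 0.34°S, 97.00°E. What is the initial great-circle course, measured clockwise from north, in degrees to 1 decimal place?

With φ₁ = 0.5400, φ₂ = -0.0059, Δλ = 2.7372 rad, the forward-azimuth formula gives
θ = atan2( sin Δλ cos φ₂ , cos φ₁ sin φ₂ − sin φ₁ cos φ₂ cos Δλ ) = atan2(0.3935, 0.4676) = 40.08°.
So the initial bearing is 40.1°.

40.1°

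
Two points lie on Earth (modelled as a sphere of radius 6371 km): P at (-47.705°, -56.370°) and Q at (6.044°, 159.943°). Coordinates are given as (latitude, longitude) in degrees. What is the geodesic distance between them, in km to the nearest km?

14245 km

Let φ₁ = -0.8326 rad, φ₂ = 0.1055 rad, and Δλ = -2.5078 rad.
Haversine: a = sin²(Δφ/2) + cos φ₁ cos φ₂ sin²(Δλ/2) = 0.2043 + (0.6729)(0.9944)(0.9029) = 0.80856.
Central angle c = 2·arcsin(√a) = 2.23588 rad.
Distance = R·c = 6371 × 2.2359 ≈ 14245 km.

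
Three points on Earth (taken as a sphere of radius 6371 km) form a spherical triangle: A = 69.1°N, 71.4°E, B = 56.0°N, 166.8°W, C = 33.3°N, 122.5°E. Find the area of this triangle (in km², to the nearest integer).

13800204 km²

Side lengths (central angles): a = 0.9152, b = 0.7952, c = 0.8374 rad; semiperimeter s = 1.2739.
By l'Huilier's theorem, tan(E/4) = √[tan(s/2) tan((s−a)/2) tan((s−b)/2) tan((s−c)/2)], giving spherical excess E = 0.3400 rad.
Area = E·R² = 0.3400 × (6371)² ≈ 13800204 km².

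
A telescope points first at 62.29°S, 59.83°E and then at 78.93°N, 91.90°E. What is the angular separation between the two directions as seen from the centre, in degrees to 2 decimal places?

In radians: φ₁ = -1.0872, φ₂ = 1.3776, Δλ = 32.070° = 0.5597 rad.
cos c = sin φ₁ sin φ₂ + cos φ₁ cos φ₂ cos Δλ = (-0.8853)(0.9814) + (0.4650)(0.1920)(0.8474) = -0.79318,
so c = arccos(-0.79318) = 2.48681 rad.
So the angular separation is 142.48°.

142.48°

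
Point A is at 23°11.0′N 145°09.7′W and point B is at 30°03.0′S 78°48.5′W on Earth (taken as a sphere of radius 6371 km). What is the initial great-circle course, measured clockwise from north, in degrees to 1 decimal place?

With φ₁ = 0.4046, φ₂ = -0.5245, Δλ = 1.1581 rad, the forward-azimuth formula gives
θ = atan2( sin Δλ cos φ₂ , cos φ₁ sin φ₂ − sin φ₁ cos φ₂ cos Δλ ) = atan2(0.7929, -0.5970) = 126.98°.
So the initial bearing is 127.0°.

127.0°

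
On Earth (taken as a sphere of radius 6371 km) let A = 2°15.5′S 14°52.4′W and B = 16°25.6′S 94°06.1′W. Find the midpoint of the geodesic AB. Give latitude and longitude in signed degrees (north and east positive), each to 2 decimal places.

Central angle δ = 1.3794 rad. Interpolating on the sphere with fraction f = 0.5:
P = [sin((1−f)δ)·A + sin(fδ)·B] / sin δ = 0.6481·A + 0.6481·B in Cartesian coordinates,
giving P = (0.5815, -0.7863, -0.2088), i.e. latitude -12.05°, longitude -53.52°.

-12.05°, -53.52°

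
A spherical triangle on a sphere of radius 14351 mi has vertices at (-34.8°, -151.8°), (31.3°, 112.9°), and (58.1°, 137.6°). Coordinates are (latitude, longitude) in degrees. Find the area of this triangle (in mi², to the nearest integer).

165410141 mi²

Side lengths (central angles): a = 0.5524, b = 1.9181, c = 1.9405 rad; semiperimeter s = 2.2055.
By l'Huilier's theorem, tan(E/4) = √[tan(s/2) tan((s−a)/2) tan((s−b)/2) tan((s−c)/2)], giving spherical excess E = 0.8032 rad.
Area = E·R² = 0.8032 × (14351)² ≈ 165410141 mi².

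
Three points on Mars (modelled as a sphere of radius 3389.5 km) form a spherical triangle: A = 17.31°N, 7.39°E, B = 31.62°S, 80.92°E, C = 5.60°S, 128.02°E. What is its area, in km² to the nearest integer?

9748939 km²

Side lengths (central angles): a = 0.8917, b = 2.1096, c = 1.4962 rad; semiperimeter s = 2.2488.
By l'Huilier's theorem, tan(E/4) = √[tan(s/2) tan((s−a)/2) tan((s−b)/2) tan((s−c)/2)], giving spherical excess E = 0.8486 rad.
Area = E·R² = 0.8486 × (3389.5)² ≈ 9748939 km².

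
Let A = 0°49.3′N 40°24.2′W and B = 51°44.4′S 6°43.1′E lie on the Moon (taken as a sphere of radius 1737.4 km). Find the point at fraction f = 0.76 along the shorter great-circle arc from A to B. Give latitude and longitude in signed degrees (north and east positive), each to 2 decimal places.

-40.94°, -10.10°

Central angle δ = 1.1483 rad. Interpolating on the sphere with fraction f = 0.76:
P = [sin((1−f)δ)·A + sin(fδ)·B] / sin δ = 0.2983·A + 0.8399·B in Cartesian coordinates,
giving P = (0.7437, -0.1325, -0.6552), i.e. latitude -40.94°, longitude -10.10°.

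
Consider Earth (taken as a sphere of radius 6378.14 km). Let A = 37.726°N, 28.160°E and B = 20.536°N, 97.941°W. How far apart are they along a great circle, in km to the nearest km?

With latitudes φ₁ = 37.726°, φ₂ = 20.536° and longitude difference Δλ = -126.101°:
cos c = sin φ₁ sin φ₂ + cos φ₁ cos φ₂ cos Δλ = (0.6119)(0.3508) + (0.7909)(0.9365)(-0.5892) = -0.22177,
so c = arccos(-0.22177) = 1.79443 rad.
Distance = R·c = 6378.14 × 1.7944 ≈ 11445 km.

11445 km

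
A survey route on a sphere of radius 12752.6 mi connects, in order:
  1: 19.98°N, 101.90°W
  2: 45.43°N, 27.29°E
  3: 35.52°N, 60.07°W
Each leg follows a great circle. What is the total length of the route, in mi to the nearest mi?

36472 mi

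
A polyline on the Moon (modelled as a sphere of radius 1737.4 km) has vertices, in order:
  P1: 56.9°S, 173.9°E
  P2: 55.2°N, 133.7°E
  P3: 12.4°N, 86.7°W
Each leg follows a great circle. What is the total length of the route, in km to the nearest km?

Leg P1→P2: central angle 2.0374 rad, distance 3539.8 km.
Leg P2→P3: central angle 1.8216 rad, distance 3164.8 km.
Total: 3539.8 + 3164.8 ≈ 6705 km.

6705 km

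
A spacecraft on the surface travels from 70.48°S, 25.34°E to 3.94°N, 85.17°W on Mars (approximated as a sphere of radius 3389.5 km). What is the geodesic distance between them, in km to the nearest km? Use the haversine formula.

5943 km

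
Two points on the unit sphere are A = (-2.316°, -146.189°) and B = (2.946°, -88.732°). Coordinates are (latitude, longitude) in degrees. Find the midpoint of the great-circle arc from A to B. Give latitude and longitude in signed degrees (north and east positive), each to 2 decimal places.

Central angle δ = 1.0066 rad. Interpolating on the sphere with fraction f = 0.5:
P = [sin((1−f)δ)·A + sin(fδ)·B] / sin δ = 0.5708·A + 0.5708·B in Cartesian coordinates,
giving P = (-0.4613, -0.8872, 0.0063), i.e. latitude 0.36°, longitude -117.47°.

0.36°, -117.47°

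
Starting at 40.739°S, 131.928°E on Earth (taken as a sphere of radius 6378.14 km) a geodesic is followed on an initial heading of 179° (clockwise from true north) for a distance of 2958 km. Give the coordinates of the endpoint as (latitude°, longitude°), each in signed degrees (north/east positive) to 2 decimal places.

-67.30°, 133.09°

Angular distance δ = d/R = 2958/6378.14 = 0.46377 rad; initial bearing θ = 3.1241 rad.
sin φ₂ = sin φ₁ cos δ + cos φ₁ sin δ cos θ = (-0.6526)(0.8944) + (0.7577)(0.4473)(-0.9998) = -0.9226, so φ₂ = -67.30°.
Δλ = atan2(sin θ sin δ cos φ₁, cos δ − sin φ₁ sin φ₂) = atan2(0.0059, 0.2923) = 1.159°.
λ₂ = 131.928° + 1.159° = 133.09°.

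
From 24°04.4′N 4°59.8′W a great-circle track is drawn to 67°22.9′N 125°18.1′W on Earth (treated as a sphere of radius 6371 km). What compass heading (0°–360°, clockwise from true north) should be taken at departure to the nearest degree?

With φ₁ = 0.4202, φ₂ = 1.1760, Δλ = -2.0997 rad, the forward-azimuth formula gives
θ = atan2( sin Δλ cos φ₂ , cos φ₁ sin φ₂ − sin φ₁ cos φ₂ cos Δλ ) = atan2(-0.3320, 0.9220) = -19.81°.
Adding 360° brings this into [0°, 360°): 340°.

340°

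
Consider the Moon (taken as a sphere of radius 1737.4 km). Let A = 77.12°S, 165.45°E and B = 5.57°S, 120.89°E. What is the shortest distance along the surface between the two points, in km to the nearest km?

2285 km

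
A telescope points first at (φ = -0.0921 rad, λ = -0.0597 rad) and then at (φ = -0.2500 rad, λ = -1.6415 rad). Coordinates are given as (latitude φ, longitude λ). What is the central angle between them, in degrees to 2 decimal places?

In radians: φ₁ = -0.0921, φ₂ = -0.2500, Δλ = -90.630° = -1.5818 rad.
cos c = sin φ₁ sin φ₂ + cos φ₁ cos φ₂ cos Δλ = (-0.0920)(-0.2474) + (0.9958)(0.9689)(-0.0110) = 0.01214,
so c = arccos(0.01214) = 1.55866 rad.
So the angular separation is 89.30°.

89.30°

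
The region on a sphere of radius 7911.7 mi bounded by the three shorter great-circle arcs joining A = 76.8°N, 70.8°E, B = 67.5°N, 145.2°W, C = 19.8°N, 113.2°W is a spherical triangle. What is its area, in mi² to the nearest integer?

9231964 mi²

Side lengths (central angles): a = 0.9042, b = 1.4551, c = 0.5939 rad; semiperimeter s = 1.4766.
By l'Huilier's theorem, tan(E/4) = √[tan(s/2) tan((s−a)/2) tan((s−b)/2) tan((s−c)/2)], giving spherical excess E = 0.1475 rad.
Area = E·R² = 0.1475 × (7911.7)² ≈ 9231964 mi².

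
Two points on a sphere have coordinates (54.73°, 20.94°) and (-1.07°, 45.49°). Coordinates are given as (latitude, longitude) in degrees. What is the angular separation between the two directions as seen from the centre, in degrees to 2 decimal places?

59.34°

Let φ₁ = 0.9552 rad, φ₂ = -0.0187 rad, and Δλ = 0.4285 rad.
cos c = sin φ₁ sin φ₂ + cos φ₁ cos φ₂ cos Δλ = (0.8164)(-0.0187) + (0.5774)(0.9998)(0.9096) = 0.50989,
so c = arccos(0.50989) = 1.03574 rad.
So the angular separation is 59.34°.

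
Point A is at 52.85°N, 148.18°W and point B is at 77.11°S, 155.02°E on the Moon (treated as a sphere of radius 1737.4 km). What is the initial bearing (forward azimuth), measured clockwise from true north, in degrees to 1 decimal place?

Δλ = -56.800° = -0.9913 rad.
y = sin Δλ · cos φ₂ = (-0.8368)(0.2231) = -0.1867
x = cos φ₁ sin φ₂ − sin φ₁ cos φ₂ cos Δλ = (0.6039)(-0.9748) − (0.7971)(0.2231)(0.5476) = -0.6860
θ = atan2(y, x) = -164.78°; adding 360° gives 195.2°.

195.2°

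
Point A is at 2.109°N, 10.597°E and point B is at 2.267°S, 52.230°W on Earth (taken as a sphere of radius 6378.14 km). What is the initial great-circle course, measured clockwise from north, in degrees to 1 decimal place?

266.4°

With φ₁ = 0.0368, φ₂ = -0.0396, Δλ = -1.0965 rad, the forward-azimuth formula gives
θ = atan2( sin Δλ cos φ₂ , cos φ₁ sin φ₂ − sin φ₁ cos φ₂ cos Δλ ) = atan2(-0.8889, -0.0563) = -93.63°.
Adding 360° brings this into [0°, 360°): 266.4°.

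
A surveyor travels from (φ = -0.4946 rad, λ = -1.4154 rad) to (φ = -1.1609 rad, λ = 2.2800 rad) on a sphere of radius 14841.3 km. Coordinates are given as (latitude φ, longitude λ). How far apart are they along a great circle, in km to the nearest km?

21273 km

Let φ₁ = -0.4946 rad, φ₂ = -1.1609 rad, and Δλ = -2.5878 rad.
cos c = sin φ₁ sin φ₂ + cos φ₁ cos φ₂ cos Δλ = (-0.4747)(-0.9172) + (0.8802)(0.3985)(-0.8505) = 0.13703,
so c = arccos(0.13703) = 1.43333 rad.
Distance = R·c = 14841.3 × 1.4333 ≈ 21273 km.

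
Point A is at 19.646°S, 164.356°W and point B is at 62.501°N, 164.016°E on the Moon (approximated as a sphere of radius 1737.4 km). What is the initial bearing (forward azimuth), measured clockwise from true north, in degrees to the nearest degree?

With φ₁ = -0.3429, φ₂ = 1.0908, Δλ = -0.5520 rad, the forward-azimuth formula gives
θ = atan2( sin Δλ cos φ₂ , cos φ₁ sin φ₂ − sin φ₁ cos φ₂ cos Δλ ) = atan2(-0.2421, 0.9676) = -14.05°.
Adding 360° brings this into [0°, 360°): 346°.

346°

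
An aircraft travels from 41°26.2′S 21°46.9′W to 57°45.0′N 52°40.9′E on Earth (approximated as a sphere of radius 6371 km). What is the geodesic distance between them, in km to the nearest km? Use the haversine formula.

12999 km

In radians: φ₁ = -0.7232, φ₂ = 1.0079, Δλ = 74.463° = 1.2996 rad.
Haversine: a = sin²(Δφ/2) + cos φ₁ cos φ₂ sin²(Δλ/2) = 0.5798 + (0.7497)(0.5336)(0.3661) = 0.72627.
Central angle c = 2·arcsin(√a) = 2.04041 rad.
Distance = R·c = 6371 × 2.0404 ≈ 12999 km.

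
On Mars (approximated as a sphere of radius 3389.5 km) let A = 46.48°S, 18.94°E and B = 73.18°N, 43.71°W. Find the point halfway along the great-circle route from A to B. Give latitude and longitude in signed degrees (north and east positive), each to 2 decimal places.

15.09°, 1.57°

The central angle between A and B is δ = 2.2175 rad.
With f = 0.5, the slerp weights are sin((1−f)δ)/sin δ = 1.1216 and sin(fδ)/sin δ = 1.1216.
Weighted sum of the unit vectors: (1.1216)·(0.6513,0.2235,-0.7251) + (1.1216)·(0.2092,-0.2000,0.9572) = (0.9652, 0.0264, 0.2603).
Converting back: φ = atan2(z, √(x²+y²)) = 15.09°, λ = atan2(y, x) = 1.57°.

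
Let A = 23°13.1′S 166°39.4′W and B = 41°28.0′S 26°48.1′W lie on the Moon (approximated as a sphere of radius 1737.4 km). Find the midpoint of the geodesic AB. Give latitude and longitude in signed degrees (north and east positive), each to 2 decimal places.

The central angle between A and B is δ = 1.8394 rad.
With f = 0.5, the slerp weights are sin((1−f)δ)/sin δ = 0.8250 and sin(fδ)/sin δ = 0.8250.
Weighted sum of the unit vectors: (0.8250)·(-0.8942,-0.2121,-0.3942) + (0.8250)·(0.6688,-0.3379,-0.6622) = (-0.1859, -0.4537, -0.8715).
Converting back: φ = atan2(z, √(x²+y²)) = -60.64°, λ = atan2(y, x) = -112.28°.

-60.64°, -112.28°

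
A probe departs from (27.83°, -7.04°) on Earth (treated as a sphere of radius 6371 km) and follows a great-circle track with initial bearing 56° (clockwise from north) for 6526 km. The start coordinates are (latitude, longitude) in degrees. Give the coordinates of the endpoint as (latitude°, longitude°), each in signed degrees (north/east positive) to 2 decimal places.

Angular distance δ = d/R = 6526/6371 = 1.02433 rad; initial bearing θ = 0.9774 rad.
sin φ₂ = sin φ₁ cos δ + cos φ₁ sin δ cos θ = (0.4668)(0.5197) + (0.8843)(0.8544)(0.5592) = 0.6651, so φ₂ = 41.69°.
Δλ = atan2(sin θ sin δ cos φ₁, cos δ − sin φ₁ sin φ₂) = atan2(0.6264, 0.2092) = 71.534°.
λ₂ = -7.040° + 71.534° = 64.49°.

41.69°, 64.49°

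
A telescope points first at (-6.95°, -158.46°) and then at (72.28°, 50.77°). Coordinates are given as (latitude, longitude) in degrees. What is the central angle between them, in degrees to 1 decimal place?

112.3°

With latitudes φ₁ = -6.950°, φ₂ = 72.280° and longitude difference Δλ = -150.770°:
cos c = sin φ₁ sin φ₂ + cos φ₁ cos φ₂ cos Δλ = (-0.1210)(0.9526) + (0.9927)(0.3044)(-0.8727) = -0.37892,
so c = arccos(-0.37892) = 1.95943 rad.
So the angular separation is 112.3°.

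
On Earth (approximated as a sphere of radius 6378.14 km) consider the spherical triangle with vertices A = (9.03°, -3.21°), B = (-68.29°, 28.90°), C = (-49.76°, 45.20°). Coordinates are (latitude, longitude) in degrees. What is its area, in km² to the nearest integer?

Side lengths (central angles): a = 0.3524, b = 1.2622, c = 1.4064 rad; semiperimeter s = 1.5105.
By l'Huilier's theorem, tan(E/4) = √[tan(s/2) tan((s−a)/2) tan((s−b)/2) tan((s−c)/2)], giving spherical excess E = 0.2527 rad.
Area = E·R² = 0.2527 × (6378.14)² ≈ 10279954 km².

10279954 km²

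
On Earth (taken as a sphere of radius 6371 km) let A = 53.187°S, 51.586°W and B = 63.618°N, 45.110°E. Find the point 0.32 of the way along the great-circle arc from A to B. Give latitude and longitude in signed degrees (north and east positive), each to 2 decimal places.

-15.10°, -22.82°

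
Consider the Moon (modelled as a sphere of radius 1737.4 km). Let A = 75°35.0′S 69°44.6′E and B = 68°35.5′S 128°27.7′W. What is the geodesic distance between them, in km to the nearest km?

Let φ₁ = -1.3192 rad, φ₂ = -1.1972 rad, and Δλ = 2.8239 rad.
Haversine: a = sin²(Δφ/2) + cos φ₁ cos φ₂ sin²(Δλ/2) = 0.0037 + (0.2490)(0.3650)(0.9750) = 0.09232.
Central angle c = 2·arcsin(√a) = 0.61745 rad.
Distance = R·c = 1737.4 × 0.6175 ≈ 1073 km.

1073 km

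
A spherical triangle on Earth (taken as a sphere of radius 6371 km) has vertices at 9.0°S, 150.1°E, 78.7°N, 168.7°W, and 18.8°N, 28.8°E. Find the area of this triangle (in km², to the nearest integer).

77164808 km²

Side lengths (central angles): a = 1.4312, b = 2.1367, c = 1.5786 rad; semiperimeter s = 2.5732.
By l'Huilier's theorem, tan(E/4) = √[tan(s/2) tan((s−a)/2) tan((s−b)/2) tan((s−c)/2)], giving spherical excess E = 1.9011 rad.
Area = E·R² = 1.9011 × (6371)² ≈ 77164808 km².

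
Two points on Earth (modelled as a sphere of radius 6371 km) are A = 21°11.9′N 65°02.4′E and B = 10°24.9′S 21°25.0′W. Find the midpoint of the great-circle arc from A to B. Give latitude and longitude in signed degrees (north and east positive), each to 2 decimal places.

7.38°, 20.37°

The central angle between A and B is δ = 1.5795 rad.
With f = 0.5, the slerp weights are sin((1−f)δ)/sin δ = 0.7102 and sin(fδ)/sin δ = 0.7102.
Weighted sum of the unit vectors: (0.7102)·(0.3934,0.8453,0.3616) + (0.7102)·(0.9156,-0.3591,-0.1808) = (0.9297, 0.3452, 0.1284).
Converting back: φ = atan2(z, √(x²+y²)) = 7.38°, λ = atan2(y, x) = 20.37°.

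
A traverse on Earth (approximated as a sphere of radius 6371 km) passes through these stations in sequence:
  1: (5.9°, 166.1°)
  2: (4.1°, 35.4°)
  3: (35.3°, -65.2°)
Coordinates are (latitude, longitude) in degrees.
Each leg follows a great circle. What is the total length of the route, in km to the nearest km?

25129 km

Leg 1→2: central angle 2.2648 rad, distance 14429.2 km.
Leg 2→3: central angle 1.6794 rad, distance 10699.7 km.
Total: 14429.2 + 10699.7 ≈ 25129 km.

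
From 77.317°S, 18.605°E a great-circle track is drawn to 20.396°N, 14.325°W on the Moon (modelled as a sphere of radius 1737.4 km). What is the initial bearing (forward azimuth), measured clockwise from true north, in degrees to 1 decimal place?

With φ₁ = -1.3494, φ₂ = 0.3560, Δλ = -0.5747 rad, the forward-azimuth formula gives
θ = atan2( sin Δλ cos φ₂ , cos φ₁ sin φ₂ − sin φ₁ cos φ₂ cos Δλ ) = atan2(-0.5095, 0.8440) = -31.12°.
Adding 360° brings this into [0°, 360°): 328.9°.

328.9°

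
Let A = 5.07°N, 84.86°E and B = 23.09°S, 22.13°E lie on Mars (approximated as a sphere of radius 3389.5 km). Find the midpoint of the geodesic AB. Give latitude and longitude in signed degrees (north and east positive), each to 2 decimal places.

-10.52°, 54.88°

Central angle δ = 1.1754 rad. Interpolating on the sphere with fraction f = 0.5:
P = [sin((1−f)δ)·A + sin(fδ)·B] / sin δ = 0.6008·A + 0.6008·B in Cartesian coordinates,
giving P = (0.5656, 0.8042, -0.1825), i.e. latitude -10.52°, longitude 54.88°.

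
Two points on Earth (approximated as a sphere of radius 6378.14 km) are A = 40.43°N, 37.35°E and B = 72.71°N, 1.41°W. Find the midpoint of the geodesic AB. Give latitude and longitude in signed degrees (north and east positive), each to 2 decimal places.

57.79°, 26.74°

Central angle δ = 0.6508 rad. Interpolating on the sphere with fraction f = 0.5:
P = [sin((1−f)δ)·A + sin(fδ)·B] / sin δ = 0.5277·A + 0.5277·B in Cartesian coordinates,
giving P = (0.4761, 0.2398, 0.8461), i.e. latitude 57.79°, longitude 26.74°.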